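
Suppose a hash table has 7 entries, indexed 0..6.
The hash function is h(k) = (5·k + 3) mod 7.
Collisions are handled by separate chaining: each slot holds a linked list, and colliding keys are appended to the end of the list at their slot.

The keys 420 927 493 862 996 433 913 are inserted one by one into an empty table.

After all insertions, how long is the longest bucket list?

3

420 -> bucket 3
927 -> bucket 4
493 -> bucket 4 (collision)
862 -> bucket 1
996 -> bucket 6
433 -> bucket 5
913 -> bucket 4 (collision)
Final buckets:
0: _
1: 862
2: _
3: 420
4: 927 -> 493 -> 913
5: 433
6: 996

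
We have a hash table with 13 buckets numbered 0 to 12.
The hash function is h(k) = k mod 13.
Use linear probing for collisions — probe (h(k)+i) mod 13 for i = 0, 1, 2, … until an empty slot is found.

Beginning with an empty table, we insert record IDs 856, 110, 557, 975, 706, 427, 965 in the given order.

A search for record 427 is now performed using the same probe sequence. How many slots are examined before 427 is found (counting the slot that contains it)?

4

856: h=11 => slot 11
110: h=6 => slot 6
557: h=11, probe 11,12 => slot 12
975: h=0 => slot 0
706: h=4 => slot 4
427: h=11, probe 11,12,0,1 => slot 1
965: h=3 => slot 3
Table: [975, 427, —, 965, 706, —, 110, —, —, —, —, 856, 557]
Lookup 427: h=11, probe 11,12,0,1 → found at 1.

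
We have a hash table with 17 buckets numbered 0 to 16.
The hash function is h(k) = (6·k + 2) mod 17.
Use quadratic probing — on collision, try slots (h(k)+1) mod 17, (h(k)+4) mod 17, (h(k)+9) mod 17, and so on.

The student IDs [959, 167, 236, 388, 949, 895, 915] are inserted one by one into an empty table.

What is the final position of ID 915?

959 hashes to 10; slot 10 is free -> place at 10.
167 hashes to 1; slot 1 is free -> place at 1.
236 hashes to 7; slot 7 is free -> place at 7.
388 hashes to 1; 1 taken -> place at 2.
949 hashes to 1; 1,2 taken -> place at 5.
895 hashes to 0; slot 0 is free -> place at 0.
915 hashes to 1; 1,2,5,10,0 taken -> place at 9.
Table: [895, 167, 388, _, _, 949, _, 236, _, 915, 959, _, _, _, _, _, _]

9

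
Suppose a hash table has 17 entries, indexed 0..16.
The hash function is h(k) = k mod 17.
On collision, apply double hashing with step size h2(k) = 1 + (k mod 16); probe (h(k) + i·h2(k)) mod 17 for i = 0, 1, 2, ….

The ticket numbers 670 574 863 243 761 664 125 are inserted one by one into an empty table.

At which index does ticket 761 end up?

6

670 hashes to 7; slot 7 is free => place at 7.
574 hashes to 13; slot 13 is free => place at 13.
863 hashes to 13, h2=16; 13 taken => place at 12.
243 hashes to 5; slot 5 is free => place at 5.
761 hashes to 13, h2=10; 13 taken => place at 6.
664 hashes to 1; slot 1 is free => place at 1.
125 hashes to 6, h2=14; 6 taken => place at 3.
Table: [-, 664, -, 125, -, 243, 761, 670, -, -, -, -, 863, 574, -, -, -]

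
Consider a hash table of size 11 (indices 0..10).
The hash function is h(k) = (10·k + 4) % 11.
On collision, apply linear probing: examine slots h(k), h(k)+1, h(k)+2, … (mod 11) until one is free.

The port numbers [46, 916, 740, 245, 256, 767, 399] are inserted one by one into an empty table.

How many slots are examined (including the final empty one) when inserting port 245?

Insert 46: h=2, slot 2 empty → index 2.
Insert 916: h=1, slot 1 empty → index 1.
Insert 740: h=1, slots 1,2 occupied → index 3.
Insert 245: h=1, slots 1,2,3 occupied → index 4.
Insert 256: h=1, slots 1,2,3,4 occupied → index 5.
Insert 767: h=7, slot 7 empty → index 7.
Insert 399: h=1, slots 1,2,3,4,5 occupied → index 6.
Table: [_, 916, 46, 740, 245, 256, 399, 767, _, _, _]

4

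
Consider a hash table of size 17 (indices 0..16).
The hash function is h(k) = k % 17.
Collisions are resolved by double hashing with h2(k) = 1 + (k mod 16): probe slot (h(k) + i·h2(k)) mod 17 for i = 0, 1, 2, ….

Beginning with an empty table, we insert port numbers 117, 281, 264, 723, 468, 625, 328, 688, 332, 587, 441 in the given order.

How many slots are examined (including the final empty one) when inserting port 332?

Insert 117: h=15, slot 15 empty => index 15.
Insert 281: h=9, slot 9 empty => index 9.
Insert 264: h=9, h2=9, slot 9 occupied => index 1.
Insert 723: h=9, h2=4, slot 9 occupied => index 13.
Insert 468: h=9, h2=5, slot 9 occupied => index 14.
Insert 625: h=13, h2=2, slots 13,15 occupied => index 0.
Insert 328: h=5, slot 5 empty => index 5.
Insert 688: h=8, slot 8 empty => index 8.
Insert 332: h=9, h2=13, slots 9,5,1,14 occupied => index 10.
Insert 587: h=9, h2=12, slot 9 occupied => index 4.
Insert 441: h=16, slot 16 empty => index 16.
Table: [625, 264, ∅, ∅, 587, 328, ∅, ∅, 688, 281, 332, ∅, ∅, 723, 468, 117, 441]

5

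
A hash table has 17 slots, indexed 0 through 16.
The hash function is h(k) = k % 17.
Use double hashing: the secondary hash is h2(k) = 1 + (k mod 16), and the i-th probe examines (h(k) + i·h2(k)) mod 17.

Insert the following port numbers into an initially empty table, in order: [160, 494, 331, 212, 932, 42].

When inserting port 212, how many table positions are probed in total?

160 hashes to 7; slot 7 is free → place at 7.
494 hashes to 1; slot 1 is free → place at 1.
331 hashes to 8; slot 8 is free → place at 8.
212 hashes to 8, h2=5; 8 taken → place at 13.
932 hashes to 14; slot 14 is free → place at 14.
42 hashes to 8, h2=11; 8 taken → place at 2.
Table: [., 494, 42, ., ., ., ., 160, 331, ., ., ., ., 212, 932, ., .]

2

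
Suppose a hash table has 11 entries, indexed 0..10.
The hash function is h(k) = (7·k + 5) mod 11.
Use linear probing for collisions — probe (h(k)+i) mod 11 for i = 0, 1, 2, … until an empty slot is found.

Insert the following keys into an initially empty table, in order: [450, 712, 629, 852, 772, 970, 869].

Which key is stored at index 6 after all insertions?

450 hashes to 9; slot 9 is free => place at 9.
712 hashes to 6; slot 6 is free => place at 6.
629 hashes to 8; slot 8 is free => place at 8.
852 hashes to 7; slot 7 is free => place at 7.
772 hashes to 8; 8,9 taken => place at 10.
970 hashes to 8; 8,9,10 taken => place at 0.
869 hashes to 5; slot 5 is free => place at 5.
Table: [970, -, -, -, -, 869, 712, 852, 629, 450, 772]

712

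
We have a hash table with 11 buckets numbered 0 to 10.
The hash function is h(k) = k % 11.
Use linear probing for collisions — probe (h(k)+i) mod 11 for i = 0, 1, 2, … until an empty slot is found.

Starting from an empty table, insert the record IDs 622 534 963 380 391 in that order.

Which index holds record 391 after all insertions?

622: h=6 -> slot 6
534: h=6, probe 6,7 -> slot 7
963: h=6, probe 6,7,8 -> slot 8
380: h=6, probe 6,7,8,9 -> slot 9
391: h=6, probe 6,7,8,9,10 -> slot 10
Table: [., ., ., ., ., ., 622, 534, 963, 380, 391]

10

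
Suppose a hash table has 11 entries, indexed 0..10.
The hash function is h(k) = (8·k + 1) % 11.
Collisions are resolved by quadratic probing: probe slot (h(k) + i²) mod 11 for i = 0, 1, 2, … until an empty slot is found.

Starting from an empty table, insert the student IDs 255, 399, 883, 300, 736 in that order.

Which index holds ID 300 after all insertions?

Insert 255: h=6, slot 6 empty -> index 6.
Insert 399: h=3, slot 3 empty -> index 3.
Insert 883: h=3, slot 3 occupied -> index 4.
Insert 300: h=3, slots 3,4 occupied -> index 7.
Insert 736: h=4, slot 4 occupied -> index 5.
Table: [-, -, -, 399, 883, 736, 255, 300, -, -, -]

7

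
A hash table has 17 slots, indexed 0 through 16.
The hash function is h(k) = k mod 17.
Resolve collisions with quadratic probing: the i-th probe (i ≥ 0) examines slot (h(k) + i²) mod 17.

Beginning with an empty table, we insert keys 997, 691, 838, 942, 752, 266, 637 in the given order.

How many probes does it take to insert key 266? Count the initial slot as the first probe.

997 hashes to 11; slot 11 is free -> place at 11.
691 hashes to 11; 11 taken -> place at 12.
838 hashes to 5; slot 5 is free -> place at 5.
942 hashes to 7; slot 7 is free -> place at 7.
752 hashes to 4; slot 4 is free -> place at 4.
266 hashes to 11; 11,12 taken -> place at 15.
637 hashes to 8; slot 8 is free -> place at 8.
Table: [-, -, -, -, 752, 838, -, 942, 637, -, -, 997, 691, -, -, 266, -]

3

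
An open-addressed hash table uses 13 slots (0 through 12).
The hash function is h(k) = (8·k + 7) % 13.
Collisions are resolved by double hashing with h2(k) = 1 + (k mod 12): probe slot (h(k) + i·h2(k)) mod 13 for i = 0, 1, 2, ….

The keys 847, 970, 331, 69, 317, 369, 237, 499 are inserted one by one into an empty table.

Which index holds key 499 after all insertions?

11

Insert 847: h=10, slot 10 empty -> index 10.
Insert 970: h=6, slot 6 empty -> index 6.
Insert 331: h=3, slot 3 empty -> index 3.
Insert 69: h=0, slot 0 empty -> index 0.
Insert 317: h=8, slot 8 empty -> index 8.
Insert 369: h=8, h2=10, slot 8 occupied -> index 5.
Insert 237: h=5, h2=10, slot 5 occupied -> index 2.
Insert 499: h=8, h2=8, slots 8,3 occupied -> index 11.
Table: [69, _, 237, 331, _, 369, 970, _, 317, _, 847, 499, _]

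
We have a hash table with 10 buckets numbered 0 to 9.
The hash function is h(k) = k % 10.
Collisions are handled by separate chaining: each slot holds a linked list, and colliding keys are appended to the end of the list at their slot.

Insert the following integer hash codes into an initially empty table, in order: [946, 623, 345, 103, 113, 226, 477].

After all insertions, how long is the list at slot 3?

946 → bucket 6
623 → bucket 3
345 → bucket 5
103 → bucket 3 (collision)
113 → bucket 3 (collision)
226 → bucket 6 (collision)
477 → bucket 7
Final buckets:
0: ∅
1: ∅
2: ∅
3: 623 -> 103 -> 113
4: ∅
5: 345
6: 946 -> 226
7: 477
8: ∅
9: ∅

3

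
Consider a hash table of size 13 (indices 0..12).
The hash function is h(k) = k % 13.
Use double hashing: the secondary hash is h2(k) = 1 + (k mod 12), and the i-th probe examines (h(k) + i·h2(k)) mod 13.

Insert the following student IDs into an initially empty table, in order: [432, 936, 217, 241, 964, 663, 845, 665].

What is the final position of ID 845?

432: h=3 -> slot 3
936: h=0 -> slot 0
217: h=9 -> slot 9
241: h=7 -> slot 7
964: h=2 -> slot 2
663: h=0, h2=4, probe 0,4 -> slot 4
845: h=0, h2=6, probe 0,6 -> slot 6
665: h=2, h2=6, probe 2,8 -> slot 8
Table: [936, —, 964, 432, 663, —, 845, 241, 665, 217, —, —, —]

6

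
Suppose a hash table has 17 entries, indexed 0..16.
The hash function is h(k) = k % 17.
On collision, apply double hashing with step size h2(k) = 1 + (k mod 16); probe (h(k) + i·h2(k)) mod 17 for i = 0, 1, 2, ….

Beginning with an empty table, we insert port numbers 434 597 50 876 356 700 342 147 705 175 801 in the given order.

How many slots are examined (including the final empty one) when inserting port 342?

Insert 434: h=9, slot 9 empty → index 9.
Insert 597: h=2, slot 2 empty → index 2.
Insert 50: h=16, slot 16 empty → index 16.
Insert 876: h=9, h2=13, slot 9 occupied → index 5.
Insert 356: h=16, h2=5, slot 16 occupied → index 4.
Insert 700: h=3, slot 3 empty → index 3.
Insert 342: h=2, h2=7, slots 2,9,16 occupied → index 6.
Insert 147: h=11, slot 11 empty → index 11.
Insert 705: h=8, slot 8 empty → index 8.
Insert 175: h=5, h2=16, slots 5,4,3,2 occupied → index 1.
Insert 801: h=2, h2=2, slots 2,4,6,8 occupied → index 10.
Table: [., 175, 597, 700, 356, 876, 342, ., 705, 434, 801, 147, ., ., ., ., 50]

4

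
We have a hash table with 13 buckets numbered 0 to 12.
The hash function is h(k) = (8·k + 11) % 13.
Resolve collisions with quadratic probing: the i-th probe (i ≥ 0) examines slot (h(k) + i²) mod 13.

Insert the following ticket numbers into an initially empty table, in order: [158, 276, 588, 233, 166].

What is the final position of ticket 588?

Insert 158: h=1, slot 1 empty → index 1.
Insert 276: h=9, slot 9 empty → index 9.
Insert 588: h=9, slot 9 occupied → index 10.
Insert 233: h=3, slot 3 empty → index 3.
Insert 166: h=0, slot 0 empty → index 0.
Table: [166, 158, ∅, 233, ∅, ∅, ∅, ∅, ∅, 276, 588, ∅, ∅]

10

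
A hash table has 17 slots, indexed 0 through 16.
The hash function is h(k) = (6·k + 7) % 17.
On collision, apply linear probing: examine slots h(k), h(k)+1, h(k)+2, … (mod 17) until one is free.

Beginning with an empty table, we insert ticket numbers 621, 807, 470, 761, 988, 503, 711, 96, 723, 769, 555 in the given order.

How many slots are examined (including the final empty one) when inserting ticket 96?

621: h=10 → slot 10
807: h=4 → slot 4
470: h=5 → slot 5
761: h=0 → slot 0
988: h=2 → slot 2
503: h=16 → slot 16
711: h=6 → slot 6
96: h=5, probe 5,6,7 → slot 7
723: h=10, probe 10,11 → slot 11
769: h=14 → slot 14
555: h=5, probe 5,6,7,8 → slot 8
Table: [761, —, 988, —, 807, 470, 711, 96, 555, —, 621, 723, —, —, 769, —, 503]

3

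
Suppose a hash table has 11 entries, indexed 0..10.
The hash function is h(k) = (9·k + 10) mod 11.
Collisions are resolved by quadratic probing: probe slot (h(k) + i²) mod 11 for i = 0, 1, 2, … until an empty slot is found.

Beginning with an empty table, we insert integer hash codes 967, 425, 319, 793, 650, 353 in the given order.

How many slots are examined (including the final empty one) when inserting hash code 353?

4

967 hashes to 1; slot 1 is free → place at 1.
425 hashes to 7; slot 7 is free → place at 7.
319 hashes to 10; slot 10 is free → place at 10.
793 hashes to 8; slot 8 is free → place at 8.
650 hashes to 8; 8 taken → place at 9.
353 hashes to 8; 8,9,1 taken → place at 6.
Table: [_, 967, _, _, _, _, 353, 425, 793, 650, 319]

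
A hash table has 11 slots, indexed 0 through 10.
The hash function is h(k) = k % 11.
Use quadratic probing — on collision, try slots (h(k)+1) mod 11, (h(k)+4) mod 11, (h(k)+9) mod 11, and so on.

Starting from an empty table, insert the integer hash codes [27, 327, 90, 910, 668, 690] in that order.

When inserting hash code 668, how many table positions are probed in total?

Insert 27: h=5, slot 5 empty -> index 5.
Insert 327: h=8, slot 8 empty -> index 8.
Insert 90: h=2, slot 2 empty -> index 2.
Insert 910: h=8, slot 8 occupied -> index 9.
Insert 668: h=8, slots 8,9 occupied -> index 1.
Insert 690: h=8, slots 8,9,1 occupied -> index 6.
Table: [-, 668, 90, -, -, 27, 690, -, 327, 910, -]

3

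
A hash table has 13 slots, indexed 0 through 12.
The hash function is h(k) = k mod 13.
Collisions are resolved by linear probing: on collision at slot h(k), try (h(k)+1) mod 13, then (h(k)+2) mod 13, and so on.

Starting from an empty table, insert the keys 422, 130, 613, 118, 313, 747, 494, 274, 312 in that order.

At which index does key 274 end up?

422 hashes to 6; slot 6 is free -> place at 6.
130 hashes to 0; slot 0 is free -> place at 0.
613 hashes to 2; slot 2 is free -> place at 2.
118 hashes to 1; slot 1 is free -> place at 1.
313 hashes to 1; 1,2 taken -> place at 3.
747 hashes to 6; 6 taken -> place at 7.
494 hashes to 0; 0,1,2,3 taken -> place at 4.
274 hashes to 1; 1,2,3,4 taken -> place at 5.
312 hashes to 0; 0,1,2,3,4,5,6,7 taken -> place at 8.
Table: [130, 118, 613, 313, 494, 274, 422, 747, 312, —, —, —, —]

5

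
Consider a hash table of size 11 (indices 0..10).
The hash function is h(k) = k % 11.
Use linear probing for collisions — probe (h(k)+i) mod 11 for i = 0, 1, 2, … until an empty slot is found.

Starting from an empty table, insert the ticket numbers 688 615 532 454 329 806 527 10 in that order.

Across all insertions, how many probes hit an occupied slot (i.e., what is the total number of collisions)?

Insert 688: h=6, slot 6 empty -> index 6.
Insert 615: h=10, slot 10 empty -> index 10.
Insert 532: h=4, slot 4 empty -> index 4.
Insert 454: h=3, slot 3 empty -> index 3.
Insert 329: h=10, slot 10 occupied -> index 0.
Insert 806: h=3, slots 3,4 occupied -> index 5.
Insert 527: h=10, slots 10,0 occupied -> index 1.
Insert 10: h=10, slots 10,0,1 occupied -> index 2.
Table: [329, 527, 10, 454, 532, 806, 688, ∅, ∅, ∅, 615]

8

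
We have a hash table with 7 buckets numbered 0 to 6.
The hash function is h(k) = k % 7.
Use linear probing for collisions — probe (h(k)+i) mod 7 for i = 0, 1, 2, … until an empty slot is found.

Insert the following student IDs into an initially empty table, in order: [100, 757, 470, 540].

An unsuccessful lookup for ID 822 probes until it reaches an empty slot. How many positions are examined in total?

3

100: h=2 => slot 2
757: h=1 => slot 1
470: h=1, probe 1,2,3 => slot 3
540: h=1, probe 1,2,3,4 => slot 4
Table: [-, 757, 100, 470, 540, -, -]
Lookup 822: h=3, probe 3,4,5 → slot 5 empty, not found.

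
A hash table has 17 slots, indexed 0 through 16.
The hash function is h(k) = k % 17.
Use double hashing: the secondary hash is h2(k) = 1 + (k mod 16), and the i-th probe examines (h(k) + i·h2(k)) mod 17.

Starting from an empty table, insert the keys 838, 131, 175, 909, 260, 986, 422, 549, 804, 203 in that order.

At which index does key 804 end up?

838: h=5 => slot 5
131: h=12 => slot 12
175: h=5, h2=16, probe 5,4 => slot 4
909: h=8 => slot 8
260: h=5, h2=5, probe 5,10 => slot 10
986: h=0 => slot 0
422: h=14 => slot 14
549: h=5, h2=6, probe 5,11 => slot 11
804: h=5, h2=5, probe 5,10,15 => slot 15
203: h=16 => slot 16
Table: [986, -, -, -, 175, 838, -, -, 909, -, 260, 549, 131, -, 422, 804, 203]

15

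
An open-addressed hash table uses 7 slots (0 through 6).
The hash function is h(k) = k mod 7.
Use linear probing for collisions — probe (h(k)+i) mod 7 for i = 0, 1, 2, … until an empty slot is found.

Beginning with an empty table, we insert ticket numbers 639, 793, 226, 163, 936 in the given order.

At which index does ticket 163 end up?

639: h=2 → slot 2
793: h=2, probe 2,3 → slot 3
226: h=2, probe 2,3,4 → slot 4
163: h=2, probe 2,3,4,5 → slot 5
936: h=5, probe 5,6 → slot 6
Table: [-, -, 639, 793, 226, 163, 936]

5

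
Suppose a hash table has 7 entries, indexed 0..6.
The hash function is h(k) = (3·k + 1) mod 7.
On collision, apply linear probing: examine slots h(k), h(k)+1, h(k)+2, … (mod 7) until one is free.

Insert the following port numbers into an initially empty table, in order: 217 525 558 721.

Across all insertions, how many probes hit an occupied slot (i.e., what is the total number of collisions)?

217 hashes to 1; slot 1 is free → place at 1.
525 hashes to 1; 1 taken → place at 2.
558 hashes to 2; 2 taken → place at 3.
721 hashes to 1; 1,2,3 taken → place at 4.
Table: [∅, 217, 525, 558, 721, ∅, ∅]

5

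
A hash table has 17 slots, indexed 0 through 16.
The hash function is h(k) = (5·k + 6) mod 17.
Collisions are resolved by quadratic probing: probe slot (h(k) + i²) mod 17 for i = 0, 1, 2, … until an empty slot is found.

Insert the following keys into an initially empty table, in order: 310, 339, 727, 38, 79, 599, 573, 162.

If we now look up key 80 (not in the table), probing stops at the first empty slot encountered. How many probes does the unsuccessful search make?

310: h=9 => slot 9
339: h=1 => slot 1
727: h=3 => slot 3
38: h=9, probe 9,10 => slot 10
79: h=10, probe 10,11 => slot 11
599: h=9, probe 9,10,13 => slot 13
573: h=15 => slot 15
162: h=0 => slot 0
Table: [162, 339, _, 727, _, _, _, _, _, 310, 38, 79, _, 599, _, 573, _]
Lookup 80: h=15, probe 15,16 → slot 16 empty, not found.

2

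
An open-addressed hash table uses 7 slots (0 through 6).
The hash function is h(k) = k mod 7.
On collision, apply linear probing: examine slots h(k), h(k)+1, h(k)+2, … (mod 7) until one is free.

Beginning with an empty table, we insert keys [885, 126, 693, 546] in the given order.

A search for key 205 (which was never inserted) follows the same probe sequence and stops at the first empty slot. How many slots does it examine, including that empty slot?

3

885 hashes to 3; slot 3 is free → place at 3.
126 hashes to 0; slot 0 is free → place at 0.
693 hashes to 0; 0 taken → place at 1.
546 hashes to 0; 0,1 taken → place at 2.
Table: [126, 693, 546, 885, —, —, —]
Lookup 205: h=2, probe 2,3,4 → slot 4 empty, not found.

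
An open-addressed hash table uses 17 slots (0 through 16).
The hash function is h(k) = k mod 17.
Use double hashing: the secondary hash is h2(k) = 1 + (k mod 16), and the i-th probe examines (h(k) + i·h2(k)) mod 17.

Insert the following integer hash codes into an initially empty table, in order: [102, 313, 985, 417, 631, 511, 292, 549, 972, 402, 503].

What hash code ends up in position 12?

102: h=0 => slot 0
313: h=7 => slot 7
985: h=16 => slot 16
417: h=9 => slot 9
631: h=2 => slot 2
511: h=1 => slot 1
292: h=3 => slot 3
549: h=5 => slot 5
972: h=3, h2=13, probe 3,16,12 => slot 12
402: h=11 => slot 11
503: h=10 => slot 10
Table: [102, 511, 631, 292, ∅, 549, ∅, 313, ∅, 417, 503, 402, 972, ∅, ∅, ∅, 985]

972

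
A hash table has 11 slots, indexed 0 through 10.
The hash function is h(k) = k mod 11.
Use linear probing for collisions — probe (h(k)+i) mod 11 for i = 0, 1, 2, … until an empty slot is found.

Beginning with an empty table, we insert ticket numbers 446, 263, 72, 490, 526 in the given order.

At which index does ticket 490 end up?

8

Insert 446: h=6, slot 6 empty -> index 6.
Insert 263: h=10, slot 10 empty -> index 10.
Insert 72: h=6, slot 6 occupied -> index 7.
Insert 490: h=6, slots 6,7 occupied -> index 8.
Insert 526: h=9, slot 9 empty -> index 9.
Table: [∅, ∅, ∅, ∅, ∅, ∅, 446, 72, 490, 526, 263]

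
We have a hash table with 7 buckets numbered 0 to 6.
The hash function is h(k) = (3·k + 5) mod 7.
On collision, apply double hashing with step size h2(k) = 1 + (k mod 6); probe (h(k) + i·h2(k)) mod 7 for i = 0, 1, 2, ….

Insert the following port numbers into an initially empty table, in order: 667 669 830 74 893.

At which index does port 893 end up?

1

667 hashes to 4; slot 4 is free -> place at 4.
669 hashes to 3; slot 3 is free -> place at 3.
830 hashes to 3, h2=3; 3 taken -> place at 6.
74 hashes to 3, h2=3; 3,6 taken -> place at 2.
893 hashes to 3, h2=6; 3,2 taken -> place at 1.
Table: [_, 893, 74, 669, 667, _, 830]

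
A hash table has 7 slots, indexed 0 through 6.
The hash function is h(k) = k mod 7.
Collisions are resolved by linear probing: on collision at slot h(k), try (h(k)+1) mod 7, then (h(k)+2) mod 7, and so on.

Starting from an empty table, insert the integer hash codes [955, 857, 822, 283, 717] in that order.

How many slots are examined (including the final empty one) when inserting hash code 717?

5

Insert 955: h=3, slot 3 empty → index 3.
Insert 857: h=3, slot 3 occupied → index 4.
Insert 822: h=3, slots 3,4 occupied → index 5.
Insert 283: h=3, slots 3,4,5 occupied → index 6.
Insert 717: h=3, slots 3,4,5,6 occupied → index 0.
Table: [717, -, -, 955, 857, 822, 283]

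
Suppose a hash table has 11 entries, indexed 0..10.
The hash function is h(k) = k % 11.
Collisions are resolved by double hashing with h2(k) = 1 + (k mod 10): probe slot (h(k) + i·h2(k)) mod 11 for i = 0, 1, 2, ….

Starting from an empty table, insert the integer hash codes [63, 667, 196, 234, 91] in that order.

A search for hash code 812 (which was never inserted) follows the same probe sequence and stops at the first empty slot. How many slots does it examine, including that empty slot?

2

63: h=8 => slot 8
667: h=7 => slot 7
196: h=9 => slot 9
234: h=3 => slot 3
91: h=3, h2=2, probe 3,5 => slot 5
Table: [∅, ∅, ∅, 234, ∅, 91, ∅, 667, 63, 196, ∅]
Lookup 812: h=9, h2=3, probe 9,1 → slot 1 empty, not found.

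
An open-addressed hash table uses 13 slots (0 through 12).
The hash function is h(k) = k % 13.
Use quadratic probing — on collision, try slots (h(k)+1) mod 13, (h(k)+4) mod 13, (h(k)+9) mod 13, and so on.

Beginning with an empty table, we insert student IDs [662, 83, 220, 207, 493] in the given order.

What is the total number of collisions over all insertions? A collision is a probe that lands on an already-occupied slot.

6

662: h=12 => slot 12
83: h=5 => slot 5
220: h=12, probe 12,0 => slot 0
207: h=12, probe 12,0,3 => slot 3
493: h=12, probe 12,0,3,8 => slot 8
Table: [220, ∅, ∅, 207, ∅, 83, ∅, ∅, 493, ∅, ∅, ∅, 662]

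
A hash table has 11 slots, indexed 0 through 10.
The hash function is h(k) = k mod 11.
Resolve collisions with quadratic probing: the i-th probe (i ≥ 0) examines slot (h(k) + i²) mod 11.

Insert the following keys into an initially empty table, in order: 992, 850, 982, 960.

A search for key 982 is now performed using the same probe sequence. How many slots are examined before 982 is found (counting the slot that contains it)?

2

992: h=2 -> slot 2
850: h=3 -> slot 3
982: h=3, probe 3,4 -> slot 4
960: h=3, probe 3,4,7 -> slot 7
Table: [_, _, 992, 850, 982, _, _, 960, _, _, _]
Lookup 982: h=3, probe 3,4 → found at 4.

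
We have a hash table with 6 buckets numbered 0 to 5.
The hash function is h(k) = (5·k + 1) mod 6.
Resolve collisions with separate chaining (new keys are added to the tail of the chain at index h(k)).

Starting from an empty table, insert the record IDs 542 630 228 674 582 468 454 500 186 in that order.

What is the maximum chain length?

5

542 -> bucket 5
630 -> bucket 1
228 -> bucket 1 (collision)
674 -> bucket 5 (collision)
582 -> bucket 1 (collision)
468 -> bucket 1 (collision)
454 -> bucket 3
500 -> bucket 5 (collision)
186 -> bucket 1 (collision)
Final buckets:
0: .
1: 630 -> 228 -> 582 -> 468 -> 186
2: .
3: 454
4: .
5: 542 -> 674 -> 500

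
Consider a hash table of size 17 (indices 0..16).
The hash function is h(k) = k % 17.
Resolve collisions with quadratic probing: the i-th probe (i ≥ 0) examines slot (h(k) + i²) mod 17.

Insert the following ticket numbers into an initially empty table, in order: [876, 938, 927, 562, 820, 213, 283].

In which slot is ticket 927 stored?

876: h=9 => slot 9
938: h=3 => slot 3
927: h=9, probe 9,10 => slot 10
562: h=1 => slot 1
820: h=4 => slot 4
213: h=9, probe 9,10,13 => slot 13
283: h=11 => slot 11
Table: [-, 562, -, 938, 820, -, -, -, -, 876, 927, 283, -, 213, -, -, -]

10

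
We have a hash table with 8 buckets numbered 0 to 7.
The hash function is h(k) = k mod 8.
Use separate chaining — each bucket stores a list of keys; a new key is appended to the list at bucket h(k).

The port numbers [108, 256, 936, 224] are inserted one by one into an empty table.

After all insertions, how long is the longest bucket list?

108 -> bucket 4
256 -> bucket 0
936 -> bucket 0 (collision)
224 -> bucket 0 (collision)
Final buckets:
0: 256 -> 936 -> 224
1: ∅
2: ∅
3: ∅
4: 108
5: ∅
6: ∅
7: ∅

3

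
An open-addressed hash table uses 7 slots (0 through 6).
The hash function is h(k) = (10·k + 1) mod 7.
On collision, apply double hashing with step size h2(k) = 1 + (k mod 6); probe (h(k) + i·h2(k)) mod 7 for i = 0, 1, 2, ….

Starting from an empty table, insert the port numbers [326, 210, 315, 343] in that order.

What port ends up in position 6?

Insert 326: h=6, slot 6 empty -> index 6.
Insert 210: h=1, slot 1 empty -> index 1.
Insert 315: h=1, h2=4, slot 1 occupied -> index 5.
Insert 343: h=1, h2=2, slot 1 occupied -> index 3.
Table: [∅, 210, ∅, 343, ∅, 315, 326]

326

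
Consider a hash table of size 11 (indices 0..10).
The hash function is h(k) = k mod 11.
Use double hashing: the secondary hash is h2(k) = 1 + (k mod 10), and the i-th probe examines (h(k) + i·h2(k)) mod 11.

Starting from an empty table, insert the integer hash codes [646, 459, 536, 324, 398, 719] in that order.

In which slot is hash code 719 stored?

3

646: h=8 => slot 8
459: h=8, h2=10, probe 8,7 => slot 7
536: h=8, h2=7, probe 8,4 => slot 4
324: h=5 => slot 5
398: h=2 => slot 2
719: h=4, h2=10, probe 4,3 => slot 3
Table: [—, —, 398, 719, 536, 324, —, 459, 646, —, —]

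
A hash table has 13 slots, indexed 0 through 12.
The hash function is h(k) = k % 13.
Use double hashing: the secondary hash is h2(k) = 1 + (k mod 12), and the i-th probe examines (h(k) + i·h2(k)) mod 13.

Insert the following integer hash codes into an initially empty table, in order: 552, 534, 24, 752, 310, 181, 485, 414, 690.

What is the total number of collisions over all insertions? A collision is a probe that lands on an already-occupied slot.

4

552: h=6 → slot 6
534: h=1 → slot 1
24: h=11 → slot 11
752: h=11, h2=9, probe 11,7 → slot 7
310: h=11, h2=11, probe 11,9 → slot 9
181: h=12 → slot 12
485: h=4 → slot 4
414: h=11, h2=7, probe 11,5 → slot 5
690: h=1, h2=7, probe 1,8 → slot 8
Table: [_, 534, _, _, 485, 414, 552, 752, 690, 310, _, 24, 181]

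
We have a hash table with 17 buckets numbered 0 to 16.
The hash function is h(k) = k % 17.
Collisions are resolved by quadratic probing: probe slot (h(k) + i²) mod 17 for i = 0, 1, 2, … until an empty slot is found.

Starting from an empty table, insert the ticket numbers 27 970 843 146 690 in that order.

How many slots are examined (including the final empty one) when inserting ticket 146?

3

27 hashes to 10; slot 10 is free -> place at 10.
970 hashes to 1; slot 1 is free -> place at 1.
843 hashes to 10; 10 taken -> place at 11.
146 hashes to 10; 10,11 taken -> place at 14.
690 hashes to 10; 10,11,14 taken -> place at 2.
Table: [∅, 970, 690, ∅, ∅, ∅, ∅, ∅, ∅, ∅, 27, 843, ∅, ∅, 146, ∅, ∅]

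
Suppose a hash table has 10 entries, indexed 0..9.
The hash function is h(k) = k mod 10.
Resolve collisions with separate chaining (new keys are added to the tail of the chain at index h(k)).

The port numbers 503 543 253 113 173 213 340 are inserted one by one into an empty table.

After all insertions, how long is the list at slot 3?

Insert 503: h=3, bucket 3 empty → new chain.
Insert 543: h=3, bucket 3 nonempty → append to chain.
Insert 253: h=3, bucket 3 nonempty → append to chain.
Insert 113: h=3, bucket 3 nonempty → append to chain.
Insert 173: h=3, bucket 3 nonempty → append to chain.
Insert 213: h=3, bucket 3 nonempty → append to chain.
Insert 340: h=0, bucket 0 empty → new chain.
Final buckets:
0: 340
1: .
2: .
3: 503 -> 543 -> 253 -> 113 -> 173 -> 213
4: .
5: .
6: .
7: .
8: .
9: .

6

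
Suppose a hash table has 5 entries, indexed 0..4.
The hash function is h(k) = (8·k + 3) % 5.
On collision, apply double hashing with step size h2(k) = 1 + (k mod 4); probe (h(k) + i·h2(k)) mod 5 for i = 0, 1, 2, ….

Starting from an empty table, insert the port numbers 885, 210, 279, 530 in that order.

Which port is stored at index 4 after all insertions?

530

885: h=3 -> slot 3
210: h=3, h2=3, probe 3,1 -> slot 1
279: h=0 -> slot 0
530: h=3, h2=3, probe 3,1,4 -> slot 4
Table: [279, 210, -, 885, 530]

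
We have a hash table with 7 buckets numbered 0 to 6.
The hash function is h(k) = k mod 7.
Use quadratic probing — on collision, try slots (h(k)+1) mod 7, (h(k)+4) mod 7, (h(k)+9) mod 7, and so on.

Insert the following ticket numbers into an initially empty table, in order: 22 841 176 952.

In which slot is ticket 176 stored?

22 hashes to 1; slot 1 is free -> place at 1.
841 hashes to 1; 1 taken -> place at 2.
176 hashes to 1; 1,2 taken -> place at 5.
952 hashes to 0; slot 0 is free -> place at 0.
Table: [952, 22, 841, —, —, 176, —]

5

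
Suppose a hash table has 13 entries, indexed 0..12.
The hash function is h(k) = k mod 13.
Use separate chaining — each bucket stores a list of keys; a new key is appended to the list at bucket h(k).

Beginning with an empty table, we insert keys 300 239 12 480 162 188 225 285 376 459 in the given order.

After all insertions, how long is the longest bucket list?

Insert 300: h=1, bucket 1 empty → new chain.
Insert 239: h=5, bucket 5 empty → new chain.
Insert 12: h=12, bucket 12 empty → new chain.
Insert 480: h=12, bucket 12 nonempty → append to chain.
Insert 162: h=6, bucket 6 empty → new chain.
Insert 188: h=6, bucket 6 nonempty → append to chain.
Insert 225: h=4, bucket 4 empty → new chain.
Insert 285: h=12, bucket 12 nonempty → append to chain.
Insert 376: h=12, bucket 12 nonempty → append to chain.
Insert 459: h=4, bucket 4 nonempty → append to chain.
Final buckets:
0: -
1: 300
2: -
3: -
4: 225 -> 459
5: 239
6: 162 -> 188
7: -
8: -
9: -
10: -
11: -
12: 12 -> 480 -> 285 -> 376

4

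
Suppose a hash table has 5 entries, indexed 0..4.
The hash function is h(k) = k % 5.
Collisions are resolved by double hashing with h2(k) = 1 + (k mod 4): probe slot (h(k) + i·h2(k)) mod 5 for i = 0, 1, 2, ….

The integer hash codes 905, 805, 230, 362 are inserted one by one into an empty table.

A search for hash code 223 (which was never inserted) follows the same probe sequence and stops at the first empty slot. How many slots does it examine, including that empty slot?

Insert 905: h=0, slot 0 empty => index 0.
Insert 805: h=0, h2=2, slot 0 occupied => index 2.
Insert 230: h=0, h2=3, slot 0 occupied => index 3.
Insert 362: h=2, h2=3, slots 2,0,3 occupied => index 1.
Table: [905, 362, 805, 230, -]
Lookup 223: h=3, h2=4, probe 3,2,1,0,4 → slot 4 empty, not found.

5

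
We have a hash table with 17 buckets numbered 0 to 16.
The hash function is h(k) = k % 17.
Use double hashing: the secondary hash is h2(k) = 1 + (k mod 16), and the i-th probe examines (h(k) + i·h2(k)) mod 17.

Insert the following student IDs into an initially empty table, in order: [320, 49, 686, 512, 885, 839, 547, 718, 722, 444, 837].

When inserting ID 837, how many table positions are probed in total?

2

320: h=14 => slot 14
49: h=15 => slot 15
686: h=6 => slot 6
512: h=2 => slot 2
885: h=1 => slot 1
839: h=6, h2=8, probe 6,14,5 => slot 5
547: h=3 => slot 3
718: h=4 => slot 4
722: h=8 => slot 8
444: h=2, h2=13, probe 2,15,11 => slot 11
837: h=4, h2=6, probe 4,10 => slot 10
Table: [-, 885, 512, 547, 718, 839, 686, -, 722, -, 837, 444, -, -, 320, 49, -]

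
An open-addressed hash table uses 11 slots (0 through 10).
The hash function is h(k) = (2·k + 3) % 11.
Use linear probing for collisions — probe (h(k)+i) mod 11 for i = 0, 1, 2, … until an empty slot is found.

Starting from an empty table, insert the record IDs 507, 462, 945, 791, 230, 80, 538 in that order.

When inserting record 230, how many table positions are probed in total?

4

507 hashes to 5; slot 5 is free => place at 5.
462 hashes to 3; slot 3 is free => place at 3.
945 hashes to 1; slot 1 is free => place at 1.
791 hashes to 1; 1 taken => place at 2.
230 hashes to 1; 1,2,3 taken => place at 4.
80 hashes to 9; slot 9 is free => place at 9.
538 hashes to 1; 1,2,3,4,5 taken => place at 6.
Table: [—, 945, 791, 462, 230, 507, 538, —, —, 80, —]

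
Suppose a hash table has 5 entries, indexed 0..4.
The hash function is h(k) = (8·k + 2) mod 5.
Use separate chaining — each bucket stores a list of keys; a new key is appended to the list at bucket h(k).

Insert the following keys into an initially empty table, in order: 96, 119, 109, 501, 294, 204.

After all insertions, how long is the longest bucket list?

4

Insert 96: h=0, bucket 0 empty -> new chain.
Insert 119: h=4, bucket 4 empty -> new chain.
Insert 109: h=4, bucket 4 nonempty -> append to chain.
Insert 501: h=0, bucket 0 nonempty -> append to chain.
Insert 294: h=4, bucket 4 nonempty -> append to chain.
Insert 204: h=4, bucket 4 nonempty -> append to chain.
Final buckets:
0: 96 -> 501
1: _
2: _
3: _
4: 119 -> 109 -> 294 -> 204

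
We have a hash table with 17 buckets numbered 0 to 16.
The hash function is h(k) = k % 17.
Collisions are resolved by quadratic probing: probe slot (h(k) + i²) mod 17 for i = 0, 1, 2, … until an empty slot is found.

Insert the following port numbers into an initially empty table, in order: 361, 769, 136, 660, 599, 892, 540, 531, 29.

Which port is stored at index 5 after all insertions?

769

361 hashes to 4; slot 4 is free → place at 4.
769 hashes to 4; 4 taken → place at 5.
136 hashes to 0; slot 0 is free → place at 0.
660 hashes to 14; slot 14 is free → place at 14.
599 hashes to 4; 4,5 taken → place at 8.
892 hashes to 8; 8 taken → place at 9.
540 hashes to 13; slot 13 is free → place at 13.
531 hashes to 4; 4,5,8,13 taken → place at 3.
29 hashes to 12; slot 12 is free → place at 12.
Table: [136, —, —, 531, 361, 769, —, —, 599, 892, —, —, 29, 540, 660, —, —]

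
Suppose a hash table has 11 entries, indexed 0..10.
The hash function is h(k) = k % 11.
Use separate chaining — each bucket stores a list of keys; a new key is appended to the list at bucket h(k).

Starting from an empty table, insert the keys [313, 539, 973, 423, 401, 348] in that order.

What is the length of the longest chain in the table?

Insert 313: h=5, bucket 5 empty → new chain.
Insert 539: h=0, bucket 0 empty → new chain.
Insert 973: h=5, bucket 5 nonempty → append to chain.
Insert 423: h=5, bucket 5 nonempty → append to chain.
Insert 401: h=5, bucket 5 nonempty → append to chain.
Insert 348: h=7, bucket 7 empty → new chain.
Final buckets:
0: 539
1: -
2: -
3: -
4: -
5: 313 -> 973 -> 423 -> 401
6: -
7: 348
8: -
9: -
10: -

4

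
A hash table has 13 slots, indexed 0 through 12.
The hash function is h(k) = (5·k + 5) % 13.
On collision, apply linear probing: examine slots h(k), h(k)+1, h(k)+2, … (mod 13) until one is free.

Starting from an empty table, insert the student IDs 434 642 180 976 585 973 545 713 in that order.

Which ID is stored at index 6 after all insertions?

Insert 434: h=4, slot 4 empty → index 4.
Insert 642: h=4, slot 4 occupied → index 5.
Insert 180: h=8, slot 8 empty → index 8.
Insert 976: h=10, slot 10 empty → index 10.
Insert 585: h=5, slot 5 occupied → index 6.
Insert 973: h=8, slot 8 occupied → index 9.
Insert 545: h=0, slot 0 empty → index 0.
Insert 713: h=8, slots 8,9,10 occupied → index 11.
Table: [545, _, _, _, 434, 642, 585, _, 180, 973, 976, 713, _]

585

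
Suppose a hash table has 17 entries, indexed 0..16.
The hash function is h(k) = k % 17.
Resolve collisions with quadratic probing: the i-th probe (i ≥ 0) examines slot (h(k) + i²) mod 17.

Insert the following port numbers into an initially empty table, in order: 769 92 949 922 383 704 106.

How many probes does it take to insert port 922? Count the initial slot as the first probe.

2

Insert 769: h=4, slot 4 empty -> index 4.
Insert 92: h=7, slot 7 empty -> index 7.
Insert 949: h=14, slot 14 empty -> index 14.
Insert 922: h=4, slot 4 occupied -> index 5.
Insert 383: h=9, slot 9 empty -> index 9.
Insert 704: h=7, slot 7 occupied -> index 8.
Insert 106: h=4, slots 4,5,8 occupied -> index 13.
Table: [∅, ∅, ∅, ∅, 769, 922, ∅, 92, 704, 383, ∅, ∅, ∅, 106, 949, ∅, ∅]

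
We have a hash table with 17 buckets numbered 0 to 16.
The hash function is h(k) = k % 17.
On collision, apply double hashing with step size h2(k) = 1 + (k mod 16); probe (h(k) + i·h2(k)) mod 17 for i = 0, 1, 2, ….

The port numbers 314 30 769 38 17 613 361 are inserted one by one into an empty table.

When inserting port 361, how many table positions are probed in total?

314 hashes to 8; slot 8 is free => place at 8.
30 hashes to 13; slot 13 is free => place at 13.
769 hashes to 4; slot 4 is free => place at 4.
38 hashes to 4, h2=7; 4 taken => place at 11.
17 hashes to 0; slot 0 is free => place at 0.
613 hashes to 1; slot 1 is free => place at 1.
361 hashes to 4, h2=10; 4 taken => place at 14.
Table: [17, 613, _, _, 769, _, _, _, 314, _, _, 38, _, 30, 361, _, _]

2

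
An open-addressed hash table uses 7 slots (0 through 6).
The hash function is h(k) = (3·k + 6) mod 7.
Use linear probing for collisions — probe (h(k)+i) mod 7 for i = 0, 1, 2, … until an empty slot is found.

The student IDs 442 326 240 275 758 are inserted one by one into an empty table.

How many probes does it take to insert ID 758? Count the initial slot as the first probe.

3

442 hashes to 2; slot 2 is free → place at 2.
326 hashes to 4; slot 4 is free → place at 4.
240 hashes to 5; slot 5 is free → place at 5.
275 hashes to 5; 5 taken → place at 6.
758 hashes to 5; 5,6 taken → place at 0.
Table: [758, ∅, 442, ∅, 326, 240, 275]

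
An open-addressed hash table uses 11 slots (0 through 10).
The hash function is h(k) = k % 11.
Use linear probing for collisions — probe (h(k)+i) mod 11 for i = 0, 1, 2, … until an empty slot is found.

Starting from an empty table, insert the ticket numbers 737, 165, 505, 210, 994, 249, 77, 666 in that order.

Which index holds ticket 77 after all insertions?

3

737: h=0 => slot 0
165: h=0, probe 0,1 => slot 1
505: h=10 => slot 10
210: h=1, probe 1,2 => slot 2
994: h=4 => slot 4
249: h=7 => slot 7
77: h=0, probe 0,1,2,3 => slot 3
666: h=6 => slot 6
Table: [737, 165, 210, 77, 994, —, 666, 249, —, —, 505]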